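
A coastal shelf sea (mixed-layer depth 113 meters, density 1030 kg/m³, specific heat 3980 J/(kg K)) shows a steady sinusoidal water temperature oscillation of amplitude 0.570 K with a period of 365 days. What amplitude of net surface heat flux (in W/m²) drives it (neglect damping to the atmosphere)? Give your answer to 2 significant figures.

53

Areal heat capacity C = ρ c_p D = 1030 × 3980 × 113 = 4.63×10^8 J/(m^2 K).
ω = 2π / 3.15×10^7 s = 1.99×10^-7 s⁻¹.
Cω = 4.63×10^8 × 1.99×10^-7 = 92.3 W/(m²·K).
F₀ = A × Cω = 0.570 × 92.3 = 52.6 W/m².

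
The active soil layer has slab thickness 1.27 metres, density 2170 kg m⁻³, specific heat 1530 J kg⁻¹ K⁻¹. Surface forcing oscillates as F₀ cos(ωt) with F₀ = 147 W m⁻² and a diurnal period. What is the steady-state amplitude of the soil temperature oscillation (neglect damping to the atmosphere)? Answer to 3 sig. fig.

0.479 K

Areal heat capacity C = ρ c_p D = 2170 × 1530 × 1.27 = 4.22×10^6 J/(m^2 K).
Angular frequency ω = 2π / T = 2π / 86400 s = 7.27×10^-5 s⁻¹.
Cω = 4.22×10^6 × 7.27×10^-5 = 307 W/(m²·K).
Amplitude A = F₀ / (Cω) = 147 / 307 = 0.479 K.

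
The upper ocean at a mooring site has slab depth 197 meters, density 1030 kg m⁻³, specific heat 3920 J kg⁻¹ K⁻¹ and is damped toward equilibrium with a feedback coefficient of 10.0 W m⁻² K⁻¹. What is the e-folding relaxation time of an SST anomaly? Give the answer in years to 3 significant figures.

Areal heat capacity C = ρ c_p D = 1030 × 3920 × 197 = 7.95×10^8 J/(m²·K).
Relaxation time τ = C / λ = 7.95×10^8 / 10.0 = 7.95×10^7 s.
In years: 7.95×10^7 s / (3.156×10^7 s/year) = 2.52 years.

2.52 years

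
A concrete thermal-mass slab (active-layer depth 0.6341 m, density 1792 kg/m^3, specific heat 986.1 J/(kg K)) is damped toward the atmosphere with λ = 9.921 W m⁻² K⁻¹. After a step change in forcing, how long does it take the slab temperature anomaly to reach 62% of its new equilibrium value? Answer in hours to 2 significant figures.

30 hours

Areal heat capacity C = ρ c_p D = 1792 × 986.1 × 0.6341 = 1.12×10^6 J m⁻² K⁻¹.
τ = C / λ = 1.12×10^6 / 9.921 = 1.13×10^5 s.
Fraction reached: 1 − e^(−t/τ) = 0.62 ⇒ t = −τ ln(1 − 0.62) = τ × 0.968.
t = 1.09×10^5 s = 30.4 hours.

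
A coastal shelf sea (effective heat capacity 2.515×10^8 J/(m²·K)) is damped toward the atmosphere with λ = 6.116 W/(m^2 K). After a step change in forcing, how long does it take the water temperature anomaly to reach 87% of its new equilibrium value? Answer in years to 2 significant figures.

2.7 years

Areal heat capacity C = 2.515×10^8 J/(m²·K) (given).
τ = C / λ = 2.51×10^8 / 6.116 = 4.11×10^7 s.
Fraction reached: 1 − e^(−t/τ) = 0.87 ⇒ t = −τ ln(1 − 0.87) = τ × 2.04.
t = 8.39×10^7 s = 2.66 years.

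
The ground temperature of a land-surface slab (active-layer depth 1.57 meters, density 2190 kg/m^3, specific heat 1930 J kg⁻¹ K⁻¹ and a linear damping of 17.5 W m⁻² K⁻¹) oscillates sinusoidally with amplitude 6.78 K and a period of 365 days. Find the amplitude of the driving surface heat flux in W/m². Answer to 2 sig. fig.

Areal heat capacity C = ρ c_p D = 2190 × 1930 × 1.57 = 6.64×10^6 J/(m²·K).
ω = 2π / 3.15×10^7 s = 1.99×10^-7 s⁻¹.
√((Cω)² + λ²) = √((1.32)² + 17.5²) = 17.5 W/(m²·K).
F₀ = A × √((Cω)²+λ²) = 6.78 × 17.5 = 119 W/m².

120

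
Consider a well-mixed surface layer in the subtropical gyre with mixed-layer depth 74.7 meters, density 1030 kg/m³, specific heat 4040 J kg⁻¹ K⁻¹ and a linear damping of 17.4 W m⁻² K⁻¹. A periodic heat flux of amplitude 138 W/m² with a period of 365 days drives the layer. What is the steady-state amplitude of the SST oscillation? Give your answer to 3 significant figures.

Areal heat capacity C = ρ c_p D = 1030 × 4040 × 74.7 = 3.11×10^8 J/(m²·K).
Angular frequency ω = 2π / T = 2π / 3.15×10^7 s = 1.99×10^-7 s⁻¹.
√((Cω)² + λ²) = √((61.9)² + 17.4²) = 64.3 W/(m²·K).
Amplitude A = F₀ / √((Cω)²+λ²) = 138 / 64.3 = 2.15 K.

2.15 K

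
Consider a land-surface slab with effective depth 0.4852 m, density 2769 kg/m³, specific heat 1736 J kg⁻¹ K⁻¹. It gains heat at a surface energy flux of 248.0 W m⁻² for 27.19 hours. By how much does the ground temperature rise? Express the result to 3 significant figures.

Areal heat capacity C = ρ c_p D = 2769 × 1736 × 0.4852 = 2.33×10^6 J m⁻² K⁻¹.
Net heat input Q = F Δt = 248.0 × (27.19 hours × 3600 s/hour) = 2.43×10^7 J/m².
ΔT = Q / C = 2.43×10^7 / 2.33×10^6 = 10.4 K.

10.4 K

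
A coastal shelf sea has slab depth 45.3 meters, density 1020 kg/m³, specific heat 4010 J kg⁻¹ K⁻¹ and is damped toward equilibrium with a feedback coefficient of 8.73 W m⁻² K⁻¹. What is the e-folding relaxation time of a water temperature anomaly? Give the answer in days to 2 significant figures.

250 days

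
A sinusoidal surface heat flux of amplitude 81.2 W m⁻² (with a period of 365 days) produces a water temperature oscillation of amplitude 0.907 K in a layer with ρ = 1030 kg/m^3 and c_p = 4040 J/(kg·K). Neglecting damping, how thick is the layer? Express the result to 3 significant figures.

ω = 2π / 3.15×10^7 s = 1.99×10^-7 s⁻¹.
Required C = F₀ / (A ω) = 81.2 / (0.907 × 1.99×10^-7) = 4.49×10^8 J/(m²·K).
D = C / (ρ c_p) = 4.49×10^8 / (1030 × 4040) = 108 m.

108 m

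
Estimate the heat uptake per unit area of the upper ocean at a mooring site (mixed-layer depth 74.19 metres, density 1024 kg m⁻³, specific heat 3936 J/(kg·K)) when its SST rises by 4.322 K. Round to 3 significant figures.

1.29×10^9

Areal heat capacity C = ρ c_p D = 1024 × 3936 × 74.19 = 2.99×10^8 J/(m^2 K).
ΔQ = C ΔT = 2.99×10^8 × 4.322 = 1.29×10^9 J/m².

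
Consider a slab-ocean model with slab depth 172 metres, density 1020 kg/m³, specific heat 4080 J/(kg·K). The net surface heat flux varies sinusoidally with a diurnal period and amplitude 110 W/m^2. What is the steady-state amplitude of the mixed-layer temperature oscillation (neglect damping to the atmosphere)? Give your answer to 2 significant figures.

0.0021 K

Areal heat capacity C = ρ c_p D = 1020 × 4080 × 172 = 7.16×10^8 J/(m^2 K).
Angular frequency ω = 2π / T = 2π / 86400 s = 7.27×10^-5 s⁻¹.
Cω = 7.16×10^8 × 7.27×10^-5 = 52100 W/(m²·K).
Amplitude A = F₀ / (Cω) = 110 / 52100 = 0.00211 K.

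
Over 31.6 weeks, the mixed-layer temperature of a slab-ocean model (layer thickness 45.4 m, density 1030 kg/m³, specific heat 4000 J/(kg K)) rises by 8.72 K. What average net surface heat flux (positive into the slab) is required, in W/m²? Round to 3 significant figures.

Areal heat capacity C = ρ c_p D = 1030 × 4000 × 45.4 = 1.87×10^8 J m⁻² K⁻¹.
Required heat per unit area: Q = C ΔT = 1.87×10^8 × 8.72 = 1.63×10^9 J/m².
Flux F = Q / Δt = 1.63×10^9 / 1.91×10^7 s = 85.3 W/m².

85.3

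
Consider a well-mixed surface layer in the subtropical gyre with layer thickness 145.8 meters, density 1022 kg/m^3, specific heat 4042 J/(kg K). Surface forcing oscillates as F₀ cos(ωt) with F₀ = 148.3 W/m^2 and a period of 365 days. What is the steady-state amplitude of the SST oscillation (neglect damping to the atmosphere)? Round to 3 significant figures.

1.24 K

Areal heat capacity C = ρ c_p D = 1022 × 4042 × 145.8 = 6.02×10^8 J m⁻² K⁻¹.
Angular frequency ω = 2π / T = 2π / 3.15×10^7 s = 1.99×10^-7 s⁻¹.
Cω = 6.02×10^8 × 1.99×10^-7 = 120 W/(m²·K).
Amplitude A = F₀ / (Cω) = 148.3 / 120 = 1.24 K.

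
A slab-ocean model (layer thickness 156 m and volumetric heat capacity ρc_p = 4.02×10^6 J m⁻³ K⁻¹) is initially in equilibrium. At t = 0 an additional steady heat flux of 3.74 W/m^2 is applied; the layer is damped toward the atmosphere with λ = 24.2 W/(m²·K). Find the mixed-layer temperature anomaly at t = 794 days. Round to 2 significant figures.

0.14 K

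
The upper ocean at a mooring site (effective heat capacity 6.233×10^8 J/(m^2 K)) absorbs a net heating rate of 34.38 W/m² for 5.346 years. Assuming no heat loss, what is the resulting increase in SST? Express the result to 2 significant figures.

9.3 K

Areal heat capacity C = 6.233×10^8 J/(m^2 K) (given).
Net heat input Q = F Δt = 34.38 × (5.346 years × 3.156×10^7 s/year) = 5.80×10^9 J/m².
ΔT = Q / C = 5.80×10^9 / 6.23×10^8 = 9.31 K.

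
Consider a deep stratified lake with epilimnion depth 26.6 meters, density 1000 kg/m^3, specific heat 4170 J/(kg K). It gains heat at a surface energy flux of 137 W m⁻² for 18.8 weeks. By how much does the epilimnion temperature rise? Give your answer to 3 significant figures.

14.0 K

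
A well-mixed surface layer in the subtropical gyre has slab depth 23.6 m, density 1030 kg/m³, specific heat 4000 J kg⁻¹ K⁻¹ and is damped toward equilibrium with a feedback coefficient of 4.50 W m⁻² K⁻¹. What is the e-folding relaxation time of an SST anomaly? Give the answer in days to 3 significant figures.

250 days

Areal heat capacity C = ρ c_p D = 1030 × 4000 × 23.6 = 9.72×10^7 J m⁻² K⁻¹.
Relaxation time τ = C / λ = 9.72×10^7 / 4.50 = 2.16×10^7 s.
In days: 2.16×10^7 s / (86400 s/day) = 250 days.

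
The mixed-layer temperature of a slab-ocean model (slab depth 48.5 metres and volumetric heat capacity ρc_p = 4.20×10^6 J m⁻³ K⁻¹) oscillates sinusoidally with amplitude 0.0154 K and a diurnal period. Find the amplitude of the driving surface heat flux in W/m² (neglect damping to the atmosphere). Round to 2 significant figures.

230

Areal heat capacity C = ρc_p × D = 4.20×10^6 × 48.5 = 2.04×10^8 J m⁻² K⁻¹.
ω = 2π / 86400 s = 7.27×10^-5 s⁻¹.
Cω = 2.04×10^8 × 7.27×10^-5 = 14800 W/(m²·K).
F₀ = A × Cω = 0.0154 × 14800 = 228 W/m².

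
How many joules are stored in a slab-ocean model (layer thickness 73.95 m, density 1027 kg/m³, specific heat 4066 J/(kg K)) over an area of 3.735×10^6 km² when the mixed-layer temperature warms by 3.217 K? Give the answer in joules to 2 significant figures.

3.7×10^21 J

Areal heat capacity C = ρ c_p D = 1027 × 4066 × 73.95 = 3.09×10^8 J/(m²·K).
Heat per unit area: q = C ΔT = 3.09×10^8 × 3.217 = 9.93×10^8 J/m².
Total heat: Q = q × A = 9.93×10^8 × (3.735×10^6 × 10⁶ m²) = 3.71×10^21 J.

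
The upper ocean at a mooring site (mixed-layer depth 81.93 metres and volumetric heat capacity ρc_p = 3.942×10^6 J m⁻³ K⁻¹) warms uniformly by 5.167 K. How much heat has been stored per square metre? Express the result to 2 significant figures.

1.7×10^9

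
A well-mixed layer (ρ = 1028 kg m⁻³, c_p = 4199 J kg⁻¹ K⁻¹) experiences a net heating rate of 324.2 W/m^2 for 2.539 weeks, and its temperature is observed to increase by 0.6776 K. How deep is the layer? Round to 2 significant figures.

Heat input Q = F Δt = 324.2 × 1.54×10^6 s = 4.98×10^8 J/m².
Required areal heat capacity C = Q / ΔT = 7.35×10^8 J/(m²·K).
Depth D = C / (ρ c_p) = 7.35×10^8 / (1028 × 4199) = 170 m.

170 m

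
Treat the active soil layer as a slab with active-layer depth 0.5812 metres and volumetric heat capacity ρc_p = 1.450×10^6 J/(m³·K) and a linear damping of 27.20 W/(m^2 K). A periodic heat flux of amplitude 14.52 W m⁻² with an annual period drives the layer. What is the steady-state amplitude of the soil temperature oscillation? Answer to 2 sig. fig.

0.53 K

Areal heat capacity C = ρc_p × D = 1.450×10^6 × 0.5812 = 8.43×10^5 J m⁻² K⁻¹.
Angular frequency ω = 2π / T = 2π / 3.15×10^7 s = 1.99×10^-7 s⁻¹.
√((Cω)² + λ²) = √((0.168)² + 27.20²) = 27.2 W/(m²·K).
Amplitude A = F₀ / √((Cω)²+λ²) = 14.52 / 27.2 = 0.534 K.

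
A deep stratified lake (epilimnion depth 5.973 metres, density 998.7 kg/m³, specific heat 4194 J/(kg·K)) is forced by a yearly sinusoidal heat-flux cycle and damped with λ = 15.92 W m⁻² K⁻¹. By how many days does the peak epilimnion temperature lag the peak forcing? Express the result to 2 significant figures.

18 days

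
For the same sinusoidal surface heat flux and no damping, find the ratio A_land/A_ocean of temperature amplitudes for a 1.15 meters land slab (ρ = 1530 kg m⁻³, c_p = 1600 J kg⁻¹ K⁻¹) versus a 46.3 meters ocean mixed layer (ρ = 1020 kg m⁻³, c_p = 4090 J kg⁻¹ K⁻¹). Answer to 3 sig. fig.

C_ocean = 1020 × 4090 × 46.3 = 1.93×10^8 J/(m²·K).
C_land = 1530 × 1600 × 1.15 = 2.82×10^6 J/(m²·K).
Undamped amplitude ∝ 1/C, so A_land/A_ocean = C_ocean/C_land = 68.6.

68.6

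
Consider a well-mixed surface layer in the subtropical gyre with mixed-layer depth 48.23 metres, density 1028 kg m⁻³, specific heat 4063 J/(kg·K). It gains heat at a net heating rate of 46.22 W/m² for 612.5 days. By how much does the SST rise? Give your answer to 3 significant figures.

Areal heat capacity C = ρ c_p D = 1028 × 4063 × 48.23 = 2.01×10^8 J/(m^2 K).
Net heat input Q = F Δt = 46.22 × (612.5 days × 86400 s/day) = 2.45×10^9 J/m².
ΔT = Q / C = 2.45×10^9 / 2.01×10^8 = 12.1 K.

12.1 K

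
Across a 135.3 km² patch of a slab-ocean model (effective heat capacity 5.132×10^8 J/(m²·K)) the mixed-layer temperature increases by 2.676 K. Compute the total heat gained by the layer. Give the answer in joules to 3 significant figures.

Areal heat capacity C = 5.132×10^8 J/(m²·K) (given).
Heat per unit area: q = C ΔT = 5.13×10^8 × 2.676 = 1.37×10^9 J/m².
Total heat: Q = q × A = 1.37×10^9 × (135.3 × 10⁶ m²) = 1.86×10^17 J.

1.86×10^17 J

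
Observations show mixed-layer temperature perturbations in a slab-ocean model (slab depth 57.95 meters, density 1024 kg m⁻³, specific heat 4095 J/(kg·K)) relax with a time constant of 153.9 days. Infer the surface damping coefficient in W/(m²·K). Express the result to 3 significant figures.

18.3

Areal heat capacity C = ρ c_p D = 1024 × 4095 × 57.95 = 2.43×10^8 J/(m²·K).
τ = 153.9 days = 1.33×10^7 s.
λ = C / τ = 2.43×10^8 / 1.33×10^7 = 18.3 W/(m²·K).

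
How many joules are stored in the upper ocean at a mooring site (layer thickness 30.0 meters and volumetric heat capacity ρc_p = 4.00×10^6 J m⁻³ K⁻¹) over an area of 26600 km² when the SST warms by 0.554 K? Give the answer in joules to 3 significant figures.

1.77×10^18 J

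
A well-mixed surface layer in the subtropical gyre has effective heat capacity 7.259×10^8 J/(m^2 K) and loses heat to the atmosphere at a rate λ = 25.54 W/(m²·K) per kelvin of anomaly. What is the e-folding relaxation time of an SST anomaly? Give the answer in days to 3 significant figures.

329 days

Areal heat capacity C = 7.259×10^8 J/(m^2 K) (given).
Relaxation time τ = C / λ = 7.26×10^8 / 25.54 = 2.84×10^7 s.
In days: 2.84×10^7 s / (86400 s/day) = 329 days.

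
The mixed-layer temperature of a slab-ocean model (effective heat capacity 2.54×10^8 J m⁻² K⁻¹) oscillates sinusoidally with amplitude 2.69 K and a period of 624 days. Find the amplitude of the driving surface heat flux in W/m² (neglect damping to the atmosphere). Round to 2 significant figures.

Areal heat capacity C = 2.54×10^8 J m⁻² K⁻¹ (given).
ω = 2π / 5.39×10^7 s = 1.17×10^-7 s⁻¹.
Cω = 2.54×10^8 × 1.17×10^-7 = 29.6 W/(m²·K).
F₀ = A × Cω = 2.69 × 29.6 = 79.6 W/m².

80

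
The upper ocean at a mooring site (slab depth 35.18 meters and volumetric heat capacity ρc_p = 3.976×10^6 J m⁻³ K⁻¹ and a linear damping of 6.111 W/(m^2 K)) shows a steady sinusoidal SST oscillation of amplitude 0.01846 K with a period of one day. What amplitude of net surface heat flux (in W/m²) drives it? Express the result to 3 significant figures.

Areal heat capacity C = ρc_p × D = 3.976×10^6 × 35.18 = 1.40×10^8 J/(m^2 K).
ω = 2π / 86400 s = 7.27×10^-5 s⁻¹.
√((Cω)² + λ²) = √((10200)² + 6.111²) = 10200 W/(m²·K).
F₀ = A × √((Cω)²+λ²) = 0.01846 × 10200 = 188 W/m².

188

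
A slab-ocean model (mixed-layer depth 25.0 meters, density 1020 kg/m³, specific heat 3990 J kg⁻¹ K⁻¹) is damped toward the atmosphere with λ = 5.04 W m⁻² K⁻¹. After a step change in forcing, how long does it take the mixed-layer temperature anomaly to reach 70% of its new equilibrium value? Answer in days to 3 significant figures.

Areal heat capacity C = ρ c_p D = 1020 × 3990 × 25.0 = 1.02×10^8 J/(m²·K).
τ = C / λ = 1.02×10^8 / 5.04 = 2.02×10^7 s.
Fraction reached: 1 − e^(−t/τ) = 0.70 ⇒ t = −τ ln(1 − 0.70) = τ × 1.20.
t = 2.43×10^7 s = 281 days.

281 days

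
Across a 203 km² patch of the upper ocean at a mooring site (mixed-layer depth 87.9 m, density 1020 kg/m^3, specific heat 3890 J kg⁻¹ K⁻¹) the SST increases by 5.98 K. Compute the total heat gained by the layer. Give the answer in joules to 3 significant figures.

Areal heat capacity C = ρ c_p D = 1020 × 3890 × 87.9 = 3.49×10^8 J/(m^2 K).
Heat per unit area: q = C ΔT = 3.49×10^8 × 5.98 = 2.09×10^9 J/m².
Total heat: Q = q × A = 2.09×10^9 × (203 × 10⁶ m²) = 4.23×10^17 J.

4.23×10^17 J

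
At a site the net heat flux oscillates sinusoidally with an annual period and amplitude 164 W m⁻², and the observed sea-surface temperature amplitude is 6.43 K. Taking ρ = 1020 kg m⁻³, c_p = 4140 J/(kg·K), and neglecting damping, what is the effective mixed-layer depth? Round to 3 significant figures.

30.3 m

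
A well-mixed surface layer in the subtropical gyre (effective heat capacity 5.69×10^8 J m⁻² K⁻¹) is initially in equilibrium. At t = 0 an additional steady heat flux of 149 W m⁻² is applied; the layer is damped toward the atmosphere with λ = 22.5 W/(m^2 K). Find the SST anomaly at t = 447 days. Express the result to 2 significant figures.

5.2 K

Areal heat capacity C = 5.69×10^8 J m⁻² K⁻¹ (given).
τ = C / λ = 5.69×10^8 / 22.5 = 2.53×10^7 s.
Equilibrium anomaly ΔT_eq = F / λ = 149 / 22.5 = 6.62 K.
t = 447 days = 3.86×10^7 s, so t/τ = 1.53.
ΔT(t) = ΔT_eq (1 − e^(−t/τ)) = 6.62 × (1 − e^−1.53) = 5.18 K.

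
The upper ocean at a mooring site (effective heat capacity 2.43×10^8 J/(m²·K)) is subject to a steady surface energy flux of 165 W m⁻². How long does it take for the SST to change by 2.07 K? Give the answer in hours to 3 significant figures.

847 hours

Areal heat capacity C = 2.43×10^8 J/(m²·K) (given).
Time required: Δt = C ΔT / F = 2.43×10^8 × 2.07 / 165 = 3.05×10^6 s.
In hours: 3.05×10^6 s / (3600 s/hour) = 847 hours.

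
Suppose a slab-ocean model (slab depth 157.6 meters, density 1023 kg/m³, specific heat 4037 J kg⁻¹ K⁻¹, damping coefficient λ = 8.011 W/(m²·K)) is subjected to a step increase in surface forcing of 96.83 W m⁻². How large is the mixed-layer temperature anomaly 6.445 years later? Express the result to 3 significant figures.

Areal heat capacity C = ρ c_p D = 1023 × 4037 × 157.6 = 6.51×10^8 J m⁻² K⁻¹.
τ = C / λ = 6.51×10^8 / 8.011 = 8.12×10^7 s.
Equilibrium anomaly ΔT_eq = F / λ = 96.83 / 8.011 = 12.1 K.
t = 6.445 years = 2.03×10^8 s, so t/τ = 2.50.
ΔT(t) = ΔT_eq (1 − e^(−t/τ)) = 12.1 × (1 − e^−2.50) = 11.1 K.

11.1 K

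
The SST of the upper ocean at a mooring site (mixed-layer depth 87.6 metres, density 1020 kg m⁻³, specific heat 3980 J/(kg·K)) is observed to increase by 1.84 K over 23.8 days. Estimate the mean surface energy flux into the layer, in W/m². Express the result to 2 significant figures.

Areal heat capacity C = ρ c_p D = 1020 × 3980 × 87.6 = 3.56×10^8 J/(m²·K).
Required heat per unit area: Q = C ΔT = 3.56×10^8 × 1.84 = 6.54×10^8 J/m².
Flux F = Q / Δt = 6.54×10^8 / 2.06×10^6 s = 318 W/m².

320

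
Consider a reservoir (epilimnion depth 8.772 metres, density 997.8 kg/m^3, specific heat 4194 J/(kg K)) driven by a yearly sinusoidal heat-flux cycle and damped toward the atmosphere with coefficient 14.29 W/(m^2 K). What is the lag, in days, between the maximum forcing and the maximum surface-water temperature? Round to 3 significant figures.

27.5 days

Areal heat capacity C = ρ c_p D = 997.8 × 4194 × 8.772 = 3.67×10^7 J m⁻² K⁻¹.
ω = 2π / 3.15×10^7 s = 1.99×10^-7 s⁻¹.
Phase lag φ = arctan(Cω/λ) = arctan(7.31/14.29) = 0.473 rad.
Time lag = φ / ω = 0.473 / 1.99×10^-7 = 2.37×10^6 s = 27.5 days.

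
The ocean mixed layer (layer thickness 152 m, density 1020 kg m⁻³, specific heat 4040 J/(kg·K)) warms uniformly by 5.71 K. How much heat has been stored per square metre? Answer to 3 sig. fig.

Areal heat capacity C = ρ c_p D = 1020 × 4040 × 152 = 6.26×10^8 J m⁻² K⁻¹.
ΔQ = C ΔT = 6.26×10^8 × 5.71 = 3.58×10^9 J/m².

3.58×10^9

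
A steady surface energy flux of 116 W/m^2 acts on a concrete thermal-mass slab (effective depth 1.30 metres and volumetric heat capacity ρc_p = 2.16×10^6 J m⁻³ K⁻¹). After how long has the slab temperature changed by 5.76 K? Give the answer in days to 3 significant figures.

1.61 days

Areal heat capacity C = ρc_p × D = 2.16×10^6 × 1.30 = 2.81×10^6 J m⁻² K⁻¹.
Time required: Δt = C ΔT / F = 2.81×10^6 × 5.76 / 116 = 1.39×10^5 s.
In days: 1.39×10^5 s / (86400 s/day) = 1.61 days.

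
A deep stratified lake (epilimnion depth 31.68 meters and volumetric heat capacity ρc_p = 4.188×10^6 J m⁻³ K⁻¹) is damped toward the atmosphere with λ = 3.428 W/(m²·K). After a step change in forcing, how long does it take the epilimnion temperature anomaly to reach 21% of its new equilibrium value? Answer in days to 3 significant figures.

Areal heat capacity C = ρc_p × D = 4.188×10^6 × 31.68 = 1.33×10^8 J/(m^2 K).
τ = C / λ = 1.33×10^8 / 3.428 = 3.87×10^7 s.
Fraction reached: 1 − e^(−t/τ) = 0.21 ⇒ t = −τ ln(1 − 0.21) = τ × 0.236.
t = 9.12×10^6 s = 106 days.

106 days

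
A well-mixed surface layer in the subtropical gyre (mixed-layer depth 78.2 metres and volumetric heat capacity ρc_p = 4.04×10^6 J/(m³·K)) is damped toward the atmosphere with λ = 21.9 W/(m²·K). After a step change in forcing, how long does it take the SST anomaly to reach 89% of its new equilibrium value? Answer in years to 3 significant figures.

1.01 years

Areal heat capacity C = ρc_p × D = 4.04×10^6 × 78.2 = 3.16×10^8 J/(m²·K).
τ = C / λ = 3.16×10^8 / 21.9 = 1.44×10^7 s.
Fraction reached: 1 − e^(−t/τ) = 0.89 ⇒ t = −τ ln(1 − 0.89) = τ × 2.21.
t = 3.18×10^7 s = 1.01 years.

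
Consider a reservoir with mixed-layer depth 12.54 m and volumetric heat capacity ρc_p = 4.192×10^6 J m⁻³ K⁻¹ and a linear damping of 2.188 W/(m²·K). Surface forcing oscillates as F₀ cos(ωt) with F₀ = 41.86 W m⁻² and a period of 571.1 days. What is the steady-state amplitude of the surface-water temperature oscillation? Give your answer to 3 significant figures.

Areal heat capacity C = ρc_p × D = 4.192×10^6 × 12.54 = 5.26×10^7 J/(m²·K).
Angular frequency ω = 2π / T = 2π / 4.93×10^7 s = 1.27×10^-7 s⁻¹.
√((Cω)² + λ²) = √((6.69)² + 2.188²) = 7.04 W/(m²·K).
Amplitude A = F₀ / √((Cω)²+λ²) = 41.86 / 7.04 = 5.94 K.

5.94 K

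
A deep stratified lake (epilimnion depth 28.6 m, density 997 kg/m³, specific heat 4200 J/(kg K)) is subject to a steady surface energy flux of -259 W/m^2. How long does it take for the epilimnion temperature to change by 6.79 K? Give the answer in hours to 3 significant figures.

872 hours

Areal heat capacity C = ρ c_p D = 997 × 4200 × 28.6 = 1.20×10^8 J/(m²·K).
Time required: Δt = C ΔT / F = 1.20×10^8 × -6.79 / -259 = 3.14×10^6 s.
In hours: 3.14×10^6 s / (3600 s/hour) = 872 hours.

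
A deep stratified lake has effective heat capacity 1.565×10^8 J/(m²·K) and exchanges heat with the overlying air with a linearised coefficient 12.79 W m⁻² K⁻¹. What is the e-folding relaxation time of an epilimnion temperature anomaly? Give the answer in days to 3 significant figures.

142 days

Areal heat capacity C = 1.565×10^8 J/(m²·K) (given).
Relaxation time τ = C / λ = 1.56×10^8 / 12.79 = 1.22×10^7 s.
In days: 1.22×10^7 s / (86400 s/day) = 142 days.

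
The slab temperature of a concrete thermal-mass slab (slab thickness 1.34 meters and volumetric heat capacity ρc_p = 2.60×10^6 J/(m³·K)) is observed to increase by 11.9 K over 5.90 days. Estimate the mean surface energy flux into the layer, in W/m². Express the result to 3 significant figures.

81.3

Areal heat capacity C = ρc_p × D = 2.60×10^6 × 1.34 = 3.48×10^6 J/(m²·K).
Required heat per unit area: Q = C ΔT = 3.48×10^6 × 11.9 = 4.15×10^7 J/m².
Flux F = Q / Δt = 4.15×10^7 / 5.10×10^5 s = 81.3 W/m².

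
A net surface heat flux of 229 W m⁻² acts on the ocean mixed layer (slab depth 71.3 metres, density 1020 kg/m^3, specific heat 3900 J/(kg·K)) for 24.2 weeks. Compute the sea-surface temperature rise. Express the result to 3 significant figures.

Areal heat capacity C = ρ c_p D = 1020 × 3900 × 71.3 = 2.84×10^8 J/(m^2 K).
Net heat input Q = F Δt = 229 × (24.2 weeks × 6.048×10^5 s/week) = 3.35×10^9 J/m².
ΔT = Q / C = 3.35×10^9 / 2.84×10^8 = 11.8 K.

11.8 K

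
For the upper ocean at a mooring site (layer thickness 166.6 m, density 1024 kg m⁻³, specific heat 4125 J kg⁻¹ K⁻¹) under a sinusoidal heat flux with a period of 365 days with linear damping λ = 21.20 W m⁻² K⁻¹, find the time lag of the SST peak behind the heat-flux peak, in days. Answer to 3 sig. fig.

82.5 days

Areal heat capacity C = ρ c_p D = 1024 × 4125 × 166.6 = 7.04×10^8 J m⁻² K⁻¹.
ω = 2π / 3.15×10^7 s = 1.99×10^-7 s⁻¹.
Phase lag φ = arctan(Cω/λ) = arctan(140/21.20) = 1.42 rad.
Time lag = φ / ω = 1.42 / 1.99×10^-7 = 7.13×10^6 s = 82.5 days.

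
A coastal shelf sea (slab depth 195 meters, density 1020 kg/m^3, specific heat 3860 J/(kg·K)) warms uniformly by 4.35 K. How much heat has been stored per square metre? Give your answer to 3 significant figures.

3.34×10^9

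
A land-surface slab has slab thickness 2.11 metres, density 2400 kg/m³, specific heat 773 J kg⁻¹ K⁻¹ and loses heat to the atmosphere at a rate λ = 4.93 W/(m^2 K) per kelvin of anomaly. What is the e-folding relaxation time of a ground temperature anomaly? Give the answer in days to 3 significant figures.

9.19 days

Areal heat capacity C = ρ c_p D = 2400 × 773 × 2.11 = 3.91×10^6 J/(m²·K).
Relaxation time τ = C / λ = 3.91×10^6 / 4.93 = 7.94×10^5 s.
In days: 7.94×10^5 s / (86400 s/day) = 9.19 days.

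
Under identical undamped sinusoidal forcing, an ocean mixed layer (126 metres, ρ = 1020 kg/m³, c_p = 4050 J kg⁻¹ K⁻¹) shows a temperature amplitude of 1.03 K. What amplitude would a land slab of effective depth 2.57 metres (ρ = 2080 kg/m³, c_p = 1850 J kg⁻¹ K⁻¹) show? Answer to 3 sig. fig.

54.2 K

C_ocean = 5.21×10^8 J/(m²·K); C_land = 9.89×10^6 J/(m²·K).
A ∝ 1/C ⇒ A_land = A_ocean × C_ocean/C_land = 1.03 × 52.6 = 54.2 K.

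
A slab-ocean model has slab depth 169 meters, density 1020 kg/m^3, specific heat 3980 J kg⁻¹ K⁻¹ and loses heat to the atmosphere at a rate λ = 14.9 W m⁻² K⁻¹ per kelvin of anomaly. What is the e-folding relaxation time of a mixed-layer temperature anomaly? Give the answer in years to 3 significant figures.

Areal heat capacity C = ρ c_p D = 1020 × 3980 × 169 = 6.86×10^8 J/(m²·K).
Relaxation time τ = C / λ = 6.86×10^8 / 14.9 = 4.60×10^7 s.
In years: 4.60×10^7 s / (3.156×10^7 s/year) = 1.46 years.

1.46 years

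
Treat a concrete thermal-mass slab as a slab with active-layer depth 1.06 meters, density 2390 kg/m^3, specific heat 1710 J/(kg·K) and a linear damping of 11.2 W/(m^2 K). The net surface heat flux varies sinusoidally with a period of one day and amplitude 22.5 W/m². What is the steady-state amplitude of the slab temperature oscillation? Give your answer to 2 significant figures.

Areal heat capacity C = ρ c_p D = 2390 × 1710 × 1.06 = 4.33×10^6 J/(m^2 K).
Angular frequency ω = 2π / T = 2π / 86400 s = 7.27×10^-5 s⁻¹.
√((Cω)² + λ²) = √((315)² + 11.2²) = 315 W/(m²·K).
Amplitude A = F₀ / √((Cω)²+λ²) = 22.5 / 315 = 0.0714 K.

0.071 K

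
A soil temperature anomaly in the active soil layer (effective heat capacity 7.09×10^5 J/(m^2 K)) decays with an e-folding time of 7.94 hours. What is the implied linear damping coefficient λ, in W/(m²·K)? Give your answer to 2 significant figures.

25

Areal heat capacity C = 7.09×10^5 J/(m^2 K) (given).
τ = 7.94 hours = 28600 s.
λ = C / τ = 7.09×10^5 / 28600 = 24.8 W/(m²·K).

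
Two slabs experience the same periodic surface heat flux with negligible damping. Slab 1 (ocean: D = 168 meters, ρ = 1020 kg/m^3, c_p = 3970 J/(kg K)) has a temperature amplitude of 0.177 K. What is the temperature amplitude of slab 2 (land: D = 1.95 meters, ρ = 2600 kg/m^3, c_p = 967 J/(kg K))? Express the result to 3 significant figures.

C_ocean = 6.80×10^8 J/(m²·K); C_land = 4.90×10^6 J/(m²·K).
A ∝ 1/C ⇒ A_land = A_ocean × C_ocean/C_land = 0.177 × 139 = 24.6 K.

24.6 K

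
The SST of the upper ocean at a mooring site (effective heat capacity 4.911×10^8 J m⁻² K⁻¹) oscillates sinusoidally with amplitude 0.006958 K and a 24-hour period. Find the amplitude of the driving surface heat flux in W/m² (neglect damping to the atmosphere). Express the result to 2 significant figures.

250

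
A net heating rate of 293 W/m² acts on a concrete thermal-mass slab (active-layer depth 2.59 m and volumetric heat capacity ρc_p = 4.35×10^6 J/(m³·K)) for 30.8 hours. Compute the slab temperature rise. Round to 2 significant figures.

Areal heat capacity C = ρc_p × D = 4.35×10^6 × 2.59 = 1.13×10^7 J/(m²·K).
Net heat input Q = F Δt = 293 × (30.8 hours × 3600 s/hour) = 3.25×10^7 J/m².
ΔT = Q / C = 3.25×10^7 / 1.13×10^7 = 2.88 K.

2.9 K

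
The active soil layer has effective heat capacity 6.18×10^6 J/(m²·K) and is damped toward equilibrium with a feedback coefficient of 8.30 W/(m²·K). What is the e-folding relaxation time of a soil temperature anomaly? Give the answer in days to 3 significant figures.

Areal heat capacity C = 6.18×10^6 J/(m²·K) (given).
Relaxation time τ = C / λ = 6.18×10^6 / 8.30 = 7.45×10^5 s.
In days: 7.45×10^5 s / (86400 s/day) = 8.62 days.

8.62 days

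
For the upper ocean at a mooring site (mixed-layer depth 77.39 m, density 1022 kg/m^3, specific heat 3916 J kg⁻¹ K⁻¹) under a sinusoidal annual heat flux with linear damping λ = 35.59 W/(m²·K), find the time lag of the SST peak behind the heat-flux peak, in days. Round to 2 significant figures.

61 days

Areal heat capacity C = ρ c_p D = 1022 × 3916 × 77.39 = 3.10×10^8 J/(m^2 K).
ω = 2π / 3.15×10^7 s = 1.99×10^-7 s⁻¹.
Phase lag φ = arctan(Cω/λ) = arctan(61.7/35.59) = 1.05 rad.
Time lag = φ / ω = 1.05 / 1.99×10^-7 = 5.26×10^6 s = 60.9 days.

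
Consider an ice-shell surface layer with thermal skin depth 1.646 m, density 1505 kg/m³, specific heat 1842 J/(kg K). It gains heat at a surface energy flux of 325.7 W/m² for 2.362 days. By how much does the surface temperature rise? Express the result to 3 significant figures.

14.6 K

Areal heat capacity C = ρ c_p D = 1505 × 1842 × 1.646 = 4.56×10^6 J m⁻² K⁻¹.
Net heat input Q = F Δt = 325.7 × (2.362 days × 86400 s/day) = 6.65×10^7 J/m².
ΔT = Q / C = 6.65×10^7 / 4.56×10^6 = 14.6 K.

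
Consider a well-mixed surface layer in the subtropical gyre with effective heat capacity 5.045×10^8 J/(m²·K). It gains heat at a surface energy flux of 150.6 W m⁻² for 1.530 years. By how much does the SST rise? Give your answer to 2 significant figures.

14 K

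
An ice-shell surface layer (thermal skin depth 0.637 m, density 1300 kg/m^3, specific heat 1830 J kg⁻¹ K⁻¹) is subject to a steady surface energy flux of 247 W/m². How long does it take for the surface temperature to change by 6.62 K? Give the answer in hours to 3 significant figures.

Areal heat capacity C = ρ c_p D = 1300 × 1830 × 0.637 = 1.52×10^6 J m⁻² K⁻¹.
Time required: Δt = C ΔT / F = 1.52×10^6 × 6.62 / 247 = 40600 s.
In hours: 40600 s / (3600 s/hour) = 11.3 hours.

11.3 hours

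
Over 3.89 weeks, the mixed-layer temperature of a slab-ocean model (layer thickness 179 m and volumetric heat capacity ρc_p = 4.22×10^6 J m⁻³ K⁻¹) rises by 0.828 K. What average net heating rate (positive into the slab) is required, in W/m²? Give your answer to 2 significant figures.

270

Areal heat capacity C = ρc_p × D = 4.22×10^6 × 179 = 7.55×10^8 J/(m²·K).
Required heat per unit area: Q = C ΔT = 7.55×10^8 × 0.828 = 6.25×10^8 J/m².
Flux F = Q / Δt = 6.25×10^8 / 2.35×10^6 s = 266 W/m².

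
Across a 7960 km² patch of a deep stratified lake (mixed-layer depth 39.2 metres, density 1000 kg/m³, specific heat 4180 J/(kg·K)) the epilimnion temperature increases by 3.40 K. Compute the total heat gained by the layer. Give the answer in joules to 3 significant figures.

4.43×10^18 J

Areal heat capacity C = ρ c_p D = 1000 × 4180 × 39.2 = 1.64×10^8 J m⁻² K⁻¹.
Heat per unit area: q = C ΔT = 1.64×10^8 × 3.40 = 5.57×10^8 J/m².
Total heat: Q = q × A = 5.57×10^8 × (7960 × 10⁶ m²) = 4.43×10^18 J.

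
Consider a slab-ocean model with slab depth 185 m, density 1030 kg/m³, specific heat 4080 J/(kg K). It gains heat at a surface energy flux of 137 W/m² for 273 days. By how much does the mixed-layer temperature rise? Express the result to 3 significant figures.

4.16 K

Areal heat capacity C = ρ c_p D = 1030 × 4080 × 185 = 7.77×10^8 J/(m^2 K).
Net heat input Q = F Δt = 137 × (273 days × 86400 s/day) = 3.23×10^9 J/m².
ΔT = Q / C = 3.23×10^9 / 7.77×10^8 = 4.16 K.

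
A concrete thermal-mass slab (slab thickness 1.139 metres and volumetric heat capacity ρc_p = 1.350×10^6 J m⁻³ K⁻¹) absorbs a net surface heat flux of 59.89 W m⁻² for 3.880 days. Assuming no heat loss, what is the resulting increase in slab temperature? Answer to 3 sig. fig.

13.1 K

Areal heat capacity C = ρc_p × D = 1.350×10^6 × 1.139 = 1.54×10^6 J m⁻² K⁻¹.
Net heat input Q = F Δt = 59.89 × (3.880 days × 86400 s/day) = 2.01×10^7 J/m².
ΔT = Q / C = 2.01×10^7 / 1.54×10^6 = 13.1 K.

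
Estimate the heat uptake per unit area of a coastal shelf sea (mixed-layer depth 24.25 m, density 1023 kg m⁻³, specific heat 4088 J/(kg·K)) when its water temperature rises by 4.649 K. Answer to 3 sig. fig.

4.71×10^8

Areal heat capacity C = ρ c_p D = 1023 × 4088 × 24.25 = 1.01×10^8 J/(m^2 K).
ΔQ = C ΔT = 1.01×10^8 × 4.649 = 4.71×10^8 J/m².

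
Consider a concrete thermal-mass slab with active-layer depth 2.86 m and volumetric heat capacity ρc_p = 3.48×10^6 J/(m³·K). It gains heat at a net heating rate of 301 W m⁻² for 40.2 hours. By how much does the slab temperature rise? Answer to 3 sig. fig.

Areal heat capacity C = ρc_p × D = 3.48×10^6 × 2.86 = 9.95×10^6 J/(m²·K).
Net heat input Q = F Δt = 301 × (40.2 hours × 3600 s/hour) = 4.36×10^7 J/m².
ΔT = Q / C = 4.36×10^7 / 9.95×10^6 = 4.38 K.

4.38 K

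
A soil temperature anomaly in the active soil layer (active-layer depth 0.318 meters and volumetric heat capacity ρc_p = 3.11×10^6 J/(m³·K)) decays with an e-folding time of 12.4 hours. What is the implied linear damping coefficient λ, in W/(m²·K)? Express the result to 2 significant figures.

Areal heat capacity C = ρc_p × D = 3.11×10^6 × 0.318 = 9.89×10^5 J/(m²·K).
τ = 12.4 hours = 44600 s.
λ = C / τ = 9.89×10^5 / 44600 = 22.2 W/(m²·K).

22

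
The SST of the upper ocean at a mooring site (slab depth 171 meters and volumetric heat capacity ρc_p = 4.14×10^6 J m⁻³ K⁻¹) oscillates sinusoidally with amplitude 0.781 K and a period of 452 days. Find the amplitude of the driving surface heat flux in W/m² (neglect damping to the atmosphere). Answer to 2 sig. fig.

Areal heat capacity C = ρc_p × D = 4.14×10^6 × 171 = 7.08×10^8 J m⁻² K⁻¹.
ω = 2π / 3.91×10^7 s = 1.61×10^-7 s⁻¹.
Cω = 7.08×10^8 × 1.61×10^-7 = 114 W/(m²·K).
F₀ = A × Cω = 0.781 × 114 = 89.0 W/m².

89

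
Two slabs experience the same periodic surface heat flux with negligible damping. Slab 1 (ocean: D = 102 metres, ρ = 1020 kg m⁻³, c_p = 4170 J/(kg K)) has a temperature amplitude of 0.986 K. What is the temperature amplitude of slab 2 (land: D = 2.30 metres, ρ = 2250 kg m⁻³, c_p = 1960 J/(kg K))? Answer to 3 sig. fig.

42.2 K

C_ocean = 4.34×10^8 J/(m²·K); C_land = 1.01×10^7 J/(m²·K).
A ∝ 1/C ⇒ A_land = A_ocean × C_ocean/C_land = 0.986 × 42.8 = 42.2 K.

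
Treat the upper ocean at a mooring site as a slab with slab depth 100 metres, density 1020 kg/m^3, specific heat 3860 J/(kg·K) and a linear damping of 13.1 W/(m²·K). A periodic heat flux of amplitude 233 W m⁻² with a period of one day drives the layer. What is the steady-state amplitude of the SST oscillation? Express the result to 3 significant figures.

0.00814 K

Areal heat capacity C = ρ c_p D = 1020 × 3860 × 100 = 3.94×10^8 J/(m^2 K).
Angular frequency ω = 2π / T = 2π / 86400 s = 7.27×10^-5 s⁻¹.
√((Cω)² + λ²) = √((28600)² + 13.1²) = 28600 W/(m²·K).
Amplitude A = F₀ / √((Cω)²+λ²) = 233 / 28600 = 0.00814 K.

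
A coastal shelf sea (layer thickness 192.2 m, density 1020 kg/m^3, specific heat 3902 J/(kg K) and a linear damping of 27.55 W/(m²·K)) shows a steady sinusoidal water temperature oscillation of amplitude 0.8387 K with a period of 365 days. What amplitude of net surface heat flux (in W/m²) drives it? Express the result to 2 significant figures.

130

Areal heat capacity C = ρ c_p D = 1020 × 3902 × 192.2 = 7.65×10^8 J/(m^2 K).
ω = 2π / 3.15×10^7 s = 1.99×10^-7 s⁻¹.
√((Cω)² + λ²) = √((152)² + 27.55²) = 155 W/(m²·K).
F₀ = A × √((Cω)²+λ²) = 0.8387 × 155 = 130 W/m².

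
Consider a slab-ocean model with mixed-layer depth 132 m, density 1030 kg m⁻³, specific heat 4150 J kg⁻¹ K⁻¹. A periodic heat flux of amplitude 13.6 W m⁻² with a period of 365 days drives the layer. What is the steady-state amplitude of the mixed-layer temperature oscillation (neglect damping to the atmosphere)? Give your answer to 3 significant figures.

Areal heat capacity C = ρ c_p D = 1030 × 4150 × 132 = 5.64×10^8 J/(m^2 K).
Angular frequency ω = 2π / T = 2π / 3.15×10^7 s = 1.99×10^-7 s⁻¹.
Cω = 5.64×10^8 × 1.99×10^-7 = 112 W/(m²·K).
Amplitude A = F₀ / (Cω) = 13.6 / 112 = 0.121 K.

0.121 K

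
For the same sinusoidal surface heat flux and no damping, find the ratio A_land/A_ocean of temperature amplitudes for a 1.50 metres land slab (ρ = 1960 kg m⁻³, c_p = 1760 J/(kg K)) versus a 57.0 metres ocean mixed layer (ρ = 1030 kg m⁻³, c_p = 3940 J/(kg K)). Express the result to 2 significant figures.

C_ocean = 1030 × 3940 × 57.0 = 2.31×10^8 J/(m²·K).
C_land = 1960 × 1760 × 1.50 = 5.17×10^6 J/(m²·K).
Undamped amplitude ∝ 1/C, so A_land/A_ocean = C_ocean/C_land = 44.7.

45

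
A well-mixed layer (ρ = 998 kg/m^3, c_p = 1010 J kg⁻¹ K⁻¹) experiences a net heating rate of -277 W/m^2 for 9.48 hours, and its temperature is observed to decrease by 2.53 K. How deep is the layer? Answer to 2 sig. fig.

3.7 m

Heat input Q = F Δt = -277 × 34100 s = -9.45×10^6 J/m².
Required areal heat capacity C = Q / ΔT = 3.74×10^6 J/(m²·K).
Depth D = C / (ρ c_p) = 3.74×10^6 / (998 × 1010) = 3.71 m.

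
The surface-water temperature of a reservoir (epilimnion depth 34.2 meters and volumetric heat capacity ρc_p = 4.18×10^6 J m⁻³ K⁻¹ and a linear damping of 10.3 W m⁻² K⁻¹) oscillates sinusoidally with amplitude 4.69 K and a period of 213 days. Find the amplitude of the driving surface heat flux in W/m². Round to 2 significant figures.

230

Areal heat capacity C = ρc_p × D = 4.18×10^6 × 34.2 = 1.43×10^8 J m⁻² K⁻¹.
ω = 2π / 1.84×10^7 s = 3.41×10^-7 s⁻¹.
√((Cω)² + λ²) = √((48.8)² + 10.3²) = 49.9 W/(m²·K).
F₀ = A × √((Cω)²+λ²) = 4.69 × 49.9 = 234 W/m².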